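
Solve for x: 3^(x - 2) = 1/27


Express both sides with the same base.
1/27 = 3^(-3)
Since the bases match, equate exponents: x - 2 = -3
So x = -3 - (-2) = -1

x = -1


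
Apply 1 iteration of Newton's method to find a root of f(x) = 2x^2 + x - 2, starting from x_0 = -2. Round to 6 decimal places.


Newton's method: x_(n+1) = x_n - f(x_n)/f'(x_n)
f(x) = 2x^2 + x - 2
f'(x) = 4x + 1

Iteration 1:
  f(-2.000000) = 4.000000
  f'(-2.000000) = -7.000000
  x_1 = -2.000000 - (4.000000)/(-7.000000) = -1.428571

x_1 = -1.428571


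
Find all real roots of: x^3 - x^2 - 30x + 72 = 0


Let p(x) = x^3 - x^2 - 30x + 72. By the rational root theorem (leading coefficient 1), any rational root is an integer divisor of 72: try ±1, ±2, ... in turn.
Test x = 1: value = 42 ≠ 0.
Test x = -1: value = 100 ≠ 0.
Test x = 2: value = 16 ≠ 0.
Test x = -2: value = 120 ≠ 0.
Test x = 3: value = 0 ✓, so (x - 3) is a factor.
Synthetic division by (x - 3): bring down 1; 1(3) - 1 = 2; 2(3) - 30 = -24; (-24)(3) + 72 = 0 → quotient x^2 + 2x - 24, remainder 0.
Solve the quadratic x^2 + 2x - 24 = 0: discriminant = 2^2 - 4(1)(-24) = 4 + 96 = 100.
sqrt(100) = 10, so x = (-2 ± 10)/2: x = 4 or x = -6.

x = -6, x = 3, x = 4


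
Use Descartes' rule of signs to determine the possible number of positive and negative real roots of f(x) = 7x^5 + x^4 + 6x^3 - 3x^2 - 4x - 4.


Descartes' rule of signs:

For positive roots, count sign changes in f(x) = 7x^5 + x^4 + 6x^3 - 3x^2 - 4x - 4:
Signs of coefficients: +, +, +, -, -, -
Number of sign changes: 1
Possible positive real roots: 1

For negative roots, examine f(-x) = -7x^5 + x^4 - 6x^3 - 3x^2 + 4x - 4:
Signs of coefficients: -, +, -, -, +, -
Number of sign changes: 4
Possible negative real roots: 4, 2, 0

Positive roots: 1; Negative roots: 4 or 2 or 0


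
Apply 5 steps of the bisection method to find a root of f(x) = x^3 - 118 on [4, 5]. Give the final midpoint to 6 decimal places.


f(x) = x^3 - 118
f(4) = -54 < 0
f(5) = 7 > 0

Step 1: midpoint = (4.000000 + 5.000000)/2 = 4.500000
  f(4.500000) = -26.875000
  f(mid) < 0, so root is in [4.500000, 5.000000]

Step 2: midpoint = (4.500000 + 5.000000)/2 = 4.750000
  f(4.750000) = -10.828125
  f(mid) < 0, so root is in [4.750000, 5.000000]

Step 3: midpoint = (4.750000 + 5.000000)/2 = 4.875000
  f(4.875000) = -2.142578
  f(mid) < 0, so root is in [4.875000, 5.000000]

Step 4: midpoint = (4.875000 + 5.000000)/2 = 4.937500
  f(4.937500) = 2.370850
  f(mid) > 0, so root is in [4.875000, 4.937500]

Step 5: midpoint = (4.875000 + 4.937500)/2 = 4.906250
  f(4.906250) = 0.099762
  f(mid) > 0, so root is in [4.875000, 4.906250]

midpoint = 4.906250


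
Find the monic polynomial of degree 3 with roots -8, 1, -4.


A monic polynomial with roots -8, 1, -4 is:
p(x) = (x + 8)(x - 1)(x + 4)
After multiplying by (x + 8): x + 8
After multiplying by (x - 1): x^2 + 7x - 8
After multiplying by (x + 4): x^3 + 11x^2 + 20x - 32

x^3 + 11x^2 + 20x - 32


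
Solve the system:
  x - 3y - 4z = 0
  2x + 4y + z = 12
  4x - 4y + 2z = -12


Using Cramer's rule. Expand each determinant along the first row.
D  = 1*[4*2 - 1*(-4)] - (-3)*[2*2 - 1*4] + (-4)*[2*(-4) - 4*4]
  = 1*(12) - (-3)*(0) + (-4)*(-24) = 108
Dx = 0*[4*2 - 1*(-4)] - (-3)*[12*2 - 1*(-12)] + (-4)*[12*(-4) - 4*(-12)]
  = 0*(12) - (-3)*(36) + (-4)*(0) = 108
Dy = 1*[12*2 - 1*(-12)] - 0*[2*2 - 1*4] + (-4)*[2*(-12) - 12*4]
  = 1*(36) - 0*(0) + (-4)*(-72) = 324
Dz = 1*[4*(-12) - 12*(-4)] - (-3)*[2*(-12) - 12*4] + 0*[2*(-4) - 4*4]
  = 1*(0) - (-3)*(-72) + 0*(-24) = -216
x = Dx/D = 108/108 = 1, y = Dy/D = 324/108 = 3, z = Dz/D = -216/108 = -2
Check eq1: (1)(1) + (-3)(3) + (-4)(-2) = 0 = 0 ✓
Check eq2: (2)(1) + (4)(3) + (1)(-2) = 12 = 12 ✓
Check eq3: (4)(1) + (-4)(3) + (2)(-2) = -12 = -12 ✓

x = 1, y = 3, z = -2


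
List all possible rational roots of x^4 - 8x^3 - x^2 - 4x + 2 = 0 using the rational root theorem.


Rational root theorem: possible roots are ±p/q where:
  p divides the constant term (2): p ∈ {1, 2}
  q divides the leading coefficient (1): q ∈ {1}

All possible rational roots: -2, -1, 1, 2

-2, -1, 1, 2


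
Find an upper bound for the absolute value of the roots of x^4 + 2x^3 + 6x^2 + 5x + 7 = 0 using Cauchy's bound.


Cauchy's bound: all roots r satisfy |r| <= 1 + max(|a_i/a_n|) for i = 0,...,n-1
where a_n is the leading coefficient.

Coefficients: [1, 2, 6, 5, 7]
Leading coefficient a_n = 1
Ratios |a_i/a_n|: 2, 6, 5, 7
Maximum ratio: 7
Cauchy's bound: |r| <= 1 + 7 = 8

Upper bound = 8


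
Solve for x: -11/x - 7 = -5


Subtract -7 from both sides: -11/x = 2
Multiply both sides by x: -11 = 2 * x
Divide by 2: x = -11/2

x = -11/2


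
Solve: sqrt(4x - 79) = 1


Square both sides: 4x - 79 = 1^2 = 1
4x = 1 + 79 = 80
x = 20
Check: sqrt(4*20 - 79) = sqrt(1) = 1 ✓

x = 20


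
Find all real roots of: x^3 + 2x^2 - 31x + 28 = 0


Let p(x) = x^3 + 2x^2 - 31x + 28. By the rational root theorem (leading coefficient 1), any rational root is an integer divisor of 28: try ±1, ±2, ... in turn.
Test x = 1: value = 0 ✓, so (x - 1) is a factor.
Synthetic division by (x - 1): bring down 1; 1(1) + 2 = 3; 3(1) - 31 = -28; (-28)(1) + 28 = 0 → quotient x^2 + 3x - 28, remainder 0.
Solve the quadratic x^2 + 3x - 28 = 0: discriminant = 3^2 - 4(1)(-28) = 9 + 112 = 121.
sqrt(121) = 11, so x = (-3 ± 11)/2: x = 4 or x = -7.

x = -7, x = 1, x = 4


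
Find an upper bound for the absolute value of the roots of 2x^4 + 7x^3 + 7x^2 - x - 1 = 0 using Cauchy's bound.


Cauchy's bound: all roots r satisfy |r| <= 1 + max(|a_i/a_n|) for i = 0,...,n-1
where a_n is the leading coefficient.

Coefficients: [2, 7, 7, -1, -1]
Leading coefficient a_n = 2
Ratios |a_i/a_n|: 7/2, 7/2, 1/2, 1/2
Maximum ratio: 7/2
Cauchy's bound: |r| <= 1 + 7/2 = 9/2

Upper bound = 9/2


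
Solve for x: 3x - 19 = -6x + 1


Starting with: 3x - 19 = -6x + 1
Move all x terms to left: (3 + 6)x = 1 + 19
Simplify: 9x = 20
Divide both sides by 9: x = 20/9

x = 20/9


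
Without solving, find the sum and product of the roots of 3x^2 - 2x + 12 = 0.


By Vieta's formulas for ax^2 + bx + c = 0:
  Sum of roots = -b/a
  Product of roots = c/a

Here a = 3, b = -2, c = 12
Sum = -(-2)/3 = 2/3
Product = 12/3 = 4

Sum = 2/3, Product = 4


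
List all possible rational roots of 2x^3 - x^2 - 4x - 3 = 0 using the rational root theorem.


Rational root theorem: possible roots are ±p/q where:
  p divides the constant term (-3): p ∈ {1, 3}
  q divides the leading coefficient (2): q ∈ {1, 2}

All possible rational roots: -3, -3/2, -1, -1/2, 1/2, 1, 3/2, 3

-3, -3/2, -1, -1/2, 1/2, 1, 3/2, 3


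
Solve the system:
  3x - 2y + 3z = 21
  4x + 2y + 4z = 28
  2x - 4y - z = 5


Using Cramer's rule. Expand each determinant along the first row.
D  = 3*[2*(-1) - 4*(-4)] - (-2)*[4*(-1) - 4*2] + 3*[4*(-4) - 2*2]
  = 3*(14) - (-2)*(-12) + 3*(-20) = -42
Dx = 21*[2*(-1) - 4*(-4)] - (-2)*[28*(-1) - 4*5] + 3*[28*(-4) - 2*5]
  = 21*(14) - (-2)*(-48) + 3*(-122) = -168
Dy = 3*[28*(-1) - 4*5] - 21*[4*(-1) - 4*2] + 3*[4*5 - 28*2]
  = 3*(-48) - 21*(-12) + 3*(-36) = 0
Dz = 3*[2*5 - 28*(-4)] - (-2)*[4*5 - 28*2] + 21*[4*(-4) - 2*2]
  = 3*(122) - (-2)*(-36) + 21*(-20) = -126
x = Dx/D = -168/-42 = 4, y = Dy/D = 0/-42 = 0, z = Dz/D = -126/-42 = 3
Check eq1: (3)(4) + (-2)(0) + (3)(3) = 21 = 21 ✓
Check eq2: (4)(4) + (2)(0) + (4)(3) = 28 = 28 ✓
Check eq3: (2)(4) + (-4)(0) + (-1)(3) = 5 = 5 ✓

x = 4, y = 0, z = 3


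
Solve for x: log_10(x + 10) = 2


Convert to exponential form: x + 10 = 10^2 = 100
x = 100 - 10 = 90
Check: log_10(90 + 10) = log_10(100) = log_10(100) = 2 ✓

x = 90


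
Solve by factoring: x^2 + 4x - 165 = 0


We need two numbers that multiply to -165 and add to 4.
Those numbers are -11 and 15 (since (-11) * 15 = -165 and (-11) + 15 = 4).
So x^2 + 4x - 165 = (x - 11)(x + 15) = 0
Setting each factor to zero: x = 11 or x = -15

x = -15, x = 11


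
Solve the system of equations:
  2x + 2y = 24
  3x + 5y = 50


Using Cramer's rule:
Determinant D = (2)(5) - (3)(2) = 10 - 6 = 4
Dx = (24)(5) - (50)(2) = 120 - 100 = 20
Dy = (2)(50) - (3)(24) = 100 - 72 = 28
x = Dx/D = 20/4 = 5
y = Dy/D = 28/4 = 7

x = 5, y = 7


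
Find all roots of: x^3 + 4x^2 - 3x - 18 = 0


Let p(x) = x^3 + 4x^2 - 3x - 18. By the rational root theorem (leading coefficient 1), any rational root is an integer divisor of 18: try ±1, ±2, ... in turn.
Test x = 1: value = -16 ≠ 0.
Test x = -1: value = -12 ≠ 0.
Test x = 2: value = 0 ✓, so (x - 2) is a factor.
Synthetic division by (x - 2): bring down 1; 1(2) + 4 = 6; 6(2) - 3 = 9; 9(2) - 18 = 0 → quotient x^2 + 6x + 9, remainder 0.
Solve the quadratic x^2 + 6x + 9 = 0: discriminant = 6^2 - 4(1)(9) = 36 - 36 = 0.
Discriminant = 0, so a double root: x = -6/2 = -3.
Collecting all roots found:

x = -3 (multiplicity 2), x = 2


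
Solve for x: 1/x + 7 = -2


Subtract 7 from both sides: 1/x = -9
Multiply both sides by x: 1 = -9 * x
Divide by -9: x = -1/9

x = -1/9


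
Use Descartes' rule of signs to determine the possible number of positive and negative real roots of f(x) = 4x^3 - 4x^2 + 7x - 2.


Descartes' rule of signs:

For positive roots, count sign changes in f(x) = 4x^3 - 4x^2 + 7x - 2:
Signs of coefficients: +, -, +, -
Number of sign changes: 3
Possible positive real roots: 3, 1

For negative roots, examine f(-x) = -4x^3 - 4x^2 - 7x - 2:
Signs of coefficients: -, -, -, -
Number of sign changes: 0
Possible negative real roots: 0

Positive roots: 3 or 1; Negative roots: 0


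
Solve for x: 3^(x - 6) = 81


Express both sides with the same base.
81 = 3^4
Since the bases match, equate exponents: x - 6 = 4
So x = 4 - (-6) = 10

x = 10


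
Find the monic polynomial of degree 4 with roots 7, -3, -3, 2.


A monic polynomial with roots 7, -3, -3, 2 is:
p(x) = (x - 7)(x + 3)(x + 3)(x - 2)
After multiplying by (x - 7): x - 7
After multiplying by (x + 3): x^2 - 4x - 21
After multiplying by (x + 3): x^3 - x^2 - 33x - 63
After multiplying by (x - 2): x^4 - 3x^3 - 31x^2 + 3x + 126

x^4 - 3x^3 - 31x^2 + 3x + 126


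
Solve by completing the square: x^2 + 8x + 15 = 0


Start: x^2 + 8x + 15 = 0
Move constant: x^2 + 8x = -15
Half of 8 is 4, squared is 16
Add 16 to both sides: x^2 + 8x + 16 = 1
(x + 4)^2 = 1
x + 4 = ±1
x = -4 + 1 = -3 or x = -4 - 1 = -5

x = -5, x = -3


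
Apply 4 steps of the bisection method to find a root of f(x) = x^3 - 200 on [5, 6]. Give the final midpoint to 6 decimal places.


f(x) = x^3 - 200
f(5) = -75 < 0
f(6) = 16 > 0

Step 1: midpoint = (5.000000 + 6.000000)/2 = 5.500000
  f(5.500000) = -33.625000
  f(mid) < 0, so root is in [5.500000, 6.000000]

Step 2: midpoint = (5.500000 + 6.000000)/2 = 5.750000
  f(5.750000) = -9.890625
  f(mid) < 0, so root is in [5.750000, 6.000000]

Step 3: midpoint = (5.750000 + 6.000000)/2 = 5.875000
  f(5.875000) = 2.779297
  f(mid) > 0, so root is in [5.750000, 5.875000]

Step 4: midpoint = (5.750000 + 5.875000)/2 = 5.812500
  f(5.812500) = -3.623779
  f(mid) < 0, so root is in [5.812500, 5.875000]

midpoint = 5.812500


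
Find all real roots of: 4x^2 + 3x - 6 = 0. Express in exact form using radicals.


Using the quadratic formula: x = (-b ± sqrt(b^2 - 4ac)) / (2a)
Here a = 4, b = 3, c = -6
Discriminant = b^2 - 4ac = 3^2 - 4(4)(-6) = 9 + 96 = 105
Since discriminant = 105 > 0, there are two real roots.
x = (-3 ± sqrt(105)) / 8
Numerically: x ≈ 0.9059 or x ≈ -1.6559

x = (-3 + sqrt(105)) / 8 or x = (-3 - sqrt(105)) / 8


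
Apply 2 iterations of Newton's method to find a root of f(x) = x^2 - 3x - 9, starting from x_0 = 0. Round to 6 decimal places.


Newton's method: x_(n+1) = x_n - f(x_n)/f'(x_n)
f(x) = x^2 - 3x - 9
f'(x) = 2x - 3

Iteration 1:
  f(0.000000) = -9.000000
  f'(0.000000) = -3.000000
  x_1 = 0.000000 - (-9.000000)/(-3.000000) = -3.000000

Iteration 2:
  f(-3.000000) = 9.000000
  f'(-3.000000) = -9.000000
  x_2 = -3.000000 - (9.000000)/(-9.000000) = -2.000000

x_2 = -2.000000


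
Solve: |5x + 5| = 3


An absolute value equation |expr| = 3 gives two cases:
Case 1: 5x + 5 = 3
  5x = -2, so x = -2/5
Case 2: 5x + 5 = -3
  5x = -8, so x = -8/5

x = -8/5, x = -2/5


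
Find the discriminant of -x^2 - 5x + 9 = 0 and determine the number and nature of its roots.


For ax^2 + bx + c = 0, discriminant D = b^2 - 4ac
Here a = -1, b = -5, c = 9
D = (-5)^2 - 4(-1)(9) = 25 + 36 = 61

D = 61 > 0 but not a perfect square
The equation has 2 distinct real irrational roots.

Discriminant = 61, 2 distinct real irrational roots


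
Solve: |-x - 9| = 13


An absolute value equation |expr| = 13 gives two cases:
Case 1: -x - 9 = 13
  -x = 22, so x = -22
Case 2: -x - 9 = -13
  -x = -4, so x = 4

x = -22, x = 4


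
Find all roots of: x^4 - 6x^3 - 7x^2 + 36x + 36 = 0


Let p(x) = x^4 - 6x^3 - 7x^2 + 36x + 36. By the rational root theorem (leading coefficient 1), any rational root is an integer divisor of 36: try ±1, ±2, ... in turn.
Test x = 1: value = 60 ≠ 0.
Test x = -1: value = 0 ✓, so (x + 1) is a factor.
Synthetic division by (x + 1): bring down 1; 1(-1) - 6 = -7; (-7)(-1) - 7 = 0; 0(-1) + 36 = 36; 36(-1) + 36 = 0 → quotient x^3 - 7x^2 + 36, remainder 0.
Continue with the quotient x^3 - 7x^2 + 36 (candidates must divide 36; re-test x = -1 first in case it repeats).
Test x = -1: value = 28 ≠ 0.
Test x = 2: value = 16 ≠ 0.
Test x = -2: value = 0 ✓, so (x + 2) is a factor.
Synthetic division by (x + 2): bring down 1; 1(-2) - 7 = -9; (-9)(-2) + 0 = 18; 18(-2) + 36 = 0 → quotient x^2 - 9x + 18, remainder 0.
Solve the quadratic x^2 - 9x + 18 = 0: discriminant = (-9)^2 - 4(1)(18) = 81 - 72 = 9.
sqrt(9) = 3, so x = (9 ± 3)/2: x = 6 or x = 3.
Collecting all roots found:

x = -2, x = -1, x = 3, x = 6


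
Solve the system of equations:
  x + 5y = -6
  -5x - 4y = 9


Using Cramer's rule:
Determinant D = (1)(-4) - (-5)(5) = -4 + 25 = 21
Dx = (-6)(-4) - (9)(5) = 24 - 45 = -21
Dy = (1)(9) - (-5)(-6) = 9 - 30 = -21
x = Dx/D = -21/21 = -1
y = Dy/D = -21/21 = -1

x = -1, y = -1


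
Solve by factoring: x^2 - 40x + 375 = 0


We need two numbers that multiply to 375 and add to -40.
Those numbers are -25 and -15 (since (-25) * (-15) = 375 and (-25) + (-15) = -40).
So x^2 - 40x + 375 = (x - 25)(x - 15) = 0
Setting each factor to zero: x = 25 or x = 15

x = 15, x = 25


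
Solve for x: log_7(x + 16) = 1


Convert to exponential form: x + 16 = 7^1 = 7
x = 7 - 16 = -9
Check: log_7(-9 + 16) = log_7(7) = log_7(7) = 1 ✓

x = -9


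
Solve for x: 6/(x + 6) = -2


Multiply both sides by (x + 6): 6 = -2(x + 6)
Distribute: 6 = -2x - 12
-2x = 6 + 12 = 18
x = -9

x = -9


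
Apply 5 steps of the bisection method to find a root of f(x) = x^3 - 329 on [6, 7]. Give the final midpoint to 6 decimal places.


f(x) = x^3 - 329
f(6) = -113 < 0
f(7) = 14 > 0

Step 1: midpoint = (6.000000 + 7.000000)/2 = 6.500000
  f(6.500000) = -54.375000
  f(mid) < 0, so root is in [6.500000, 7.000000]

Step 2: midpoint = (6.500000 + 7.000000)/2 = 6.750000
  f(6.750000) = -21.453125
  f(mid) < 0, so root is in [6.750000, 7.000000]

Step 3: midpoint = (6.750000 + 7.000000)/2 = 6.875000
  f(6.875000) = -4.048828
  f(mid) < 0, so root is in [6.875000, 7.000000]

Step 4: midpoint = (6.875000 + 7.000000)/2 = 6.937500
  f(6.937500) = 4.894287
  f(mid) > 0, so root is in [6.875000, 6.937500]

Step 5: midpoint = (6.875000 + 6.937500)/2 = 6.906250
  f(6.906250) = 0.402496
  f(mid) > 0, so root is in [6.875000, 6.906250]

midpoint = 6.906250


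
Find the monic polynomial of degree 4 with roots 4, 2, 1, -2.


A monic polynomial with roots 4, 2, 1, -2 is:
p(x) = (x - 4)(x - 2)(x - 1)(x + 2)
After multiplying by (x - 4): x - 4
After multiplying by (x - 2): x^2 - 6x + 8
After multiplying by (x - 1): x^3 - 7x^2 + 14x - 8
After multiplying by (x + 2): x^4 - 5x^3 + 20x - 16

x^4 - 5x^3 + 20x - 16


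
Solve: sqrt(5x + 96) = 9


Square both sides: 5x + 96 = 9^2 = 81
5x = 81 - 96 = -15
x = -3
Check: sqrt(5*(-3) + 96) = sqrt(81) = 9 ✓

x = -3


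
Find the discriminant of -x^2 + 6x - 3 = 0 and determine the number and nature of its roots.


For ax^2 + bx + c = 0, discriminant D = b^2 - 4ac
Here a = -1, b = 6, c = -3
D = (6)^2 - 4(-1)(-3) = 36 - 12 = 24

D = 24 > 0 but not a perfect square
The equation has 2 distinct real irrational roots.

Discriminant = 24, 2 distinct real irrational roots


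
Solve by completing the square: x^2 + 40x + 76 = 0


Start: x^2 + 40x + 76 = 0
Move constant: x^2 + 40x = -76
Half of 40 is 20, squared is 400
Add 400 to both sides: x^2 + 40x + 400 = 324
(x + 20)^2 = 324
x + 20 = ±18
x = -20 + 18 = -2 or x = -20 - 18 = -38

x = -38, x = -2


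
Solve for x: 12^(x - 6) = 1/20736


Express both sides with the same base.
1/20736 = 12^(-4)
Since the bases match, equate exponents: x - 6 = -4
So x = -4 - (-6) = 2

x = 2


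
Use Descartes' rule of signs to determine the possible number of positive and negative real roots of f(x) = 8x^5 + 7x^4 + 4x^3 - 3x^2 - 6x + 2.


Descartes' rule of signs:

For positive roots, count sign changes in f(x) = 8x^5 + 7x^4 + 4x^3 - 3x^2 - 6x + 2:
Signs of coefficients: +, +, +, -, -, +
Number of sign changes: 2
Possible positive real roots: 2, 0

For negative roots, examine f(-x) = -8x^5 + 7x^4 - 4x^3 - 3x^2 + 6x + 2:
Signs of coefficients: -, +, -, -, +, +
Number of sign changes: 3
Possible negative real roots: 3, 1

Positive roots: 2 or 0; Negative roots: 3 or 1


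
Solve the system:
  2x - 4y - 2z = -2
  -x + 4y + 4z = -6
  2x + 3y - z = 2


Using Cramer's rule. Expand each determinant along the first row.
D  = 2*[4*(-1) - 4*3] - (-4)*[(-1)*(-1) - 4*2] + (-2)*[(-1)*3 - 4*2]
  = 2*(-16) - (-4)*(-7) + (-2)*(-11) = -38
Dx = (-2)*[4*(-1) - 4*3] - (-4)*[(-6)*(-1) - 4*2] + (-2)*[(-6)*3 - 4*2]
  = (-2)*(-16) - (-4)*(-2) + (-2)*(-26) = 76
Dy = 2*[(-6)*(-1) - 4*2] - (-2)*[(-1)*(-1) - 4*2] + (-2)*[(-1)*2 - (-6)*2]
  = 2*(-2) - (-2)*(-7) + (-2)*(10) = -38
Dz = 2*[4*2 - (-6)*3] - (-4)*[(-1)*2 - (-6)*2] + (-2)*[(-1)*3 - 4*2]
  = 2*(26) - (-4)*(10) + (-2)*(-11) = 114
x = Dx/D = 76/-38 = -2, y = Dy/D = -38/-38 = 1, z = Dz/D = 114/-38 = -3
Check eq1: (2)(-2) + (-4)(1) + (-2)(-3) = -2 = -2 ✓
Check eq2: (-1)(-2) + (4)(1) + (4)(-3) = -6 = -6 ✓
Check eq3: (2)(-2) + (3)(1) + (-1)(-3) = 2 = 2 ✓

x = -2, y = 1, z = -3


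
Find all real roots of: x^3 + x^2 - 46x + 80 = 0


Let p(x) = x^3 + x^2 - 46x + 80. By the rational root theorem (leading coefficient 1), any rational root is an integer divisor of 80: try ±1, ±2, ... in turn.
Test x = 1: value = 36 ≠ 0.
Test x = -1: value = 126 ≠ 0.
Test x = 2: value = 0 ✓, so (x - 2) is a factor.
Synthetic division by (x - 2): bring down 1; 1(2) + 1 = 3; 3(2) - 46 = -40; (-40)(2) + 80 = 0 → quotient x^2 + 3x - 40, remainder 0.
Solve the quadratic x^2 + 3x - 40 = 0: discriminant = 3^2 - 4(1)(-40) = 9 + 160 = 169.
sqrt(169) = 13, so x = (-3 ± 13)/2: x = 5 or x = -8.

x = -8, x = 2, x = 5


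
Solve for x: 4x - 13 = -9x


Starting with: 4x - 13 = -9x
Move all x terms to left: (4 + 9)x = 0 + 13
Simplify: 13x = 13
Divide both sides by 13: x = 1

x = 1


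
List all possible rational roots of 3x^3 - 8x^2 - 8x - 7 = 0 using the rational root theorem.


Rational root theorem: possible roots are ±p/q where:
  p divides the constant term (-7): p ∈ {1, 7}
  q divides the leading coefficient (3): q ∈ {1, 3}

All possible rational roots: -7, -7/3, -1, -1/3, 1/3, 1, 7/3, 7

-7, -7/3, -1, -1/3, 1/3, 1, 7/3, 7


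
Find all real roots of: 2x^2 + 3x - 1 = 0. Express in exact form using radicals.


Using the quadratic formula: x = (-b ± sqrt(b^2 - 4ac)) / (2a)
Here a = 2, b = 3, c = -1
Discriminant = b^2 - 4ac = 3^2 - 4(2)(-1) = 9 + 8 = 17
Since discriminant = 17 > 0, there are two real roots.
x = (-3 ± sqrt(17)) / 4
Numerically: x ≈ 0.2808 or x ≈ -1.7808

x = (-3 + sqrt(17)) / 4 or x = (-3 - sqrt(17)) / 4


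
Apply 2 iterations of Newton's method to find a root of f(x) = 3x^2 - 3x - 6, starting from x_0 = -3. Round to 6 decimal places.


Newton's method: x_(n+1) = x_n - f(x_n)/f'(x_n)
f(x) = 3x^2 - 3x - 6
f'(x) = 6x - 3

Iteration 1:
  f(-3.000000) = 30.000000
  f'(-3.000000) = -21.000000
  x_1 = -3.000000 - (30.000000)/(-21.000000) = -1.571429

Iteration 2:
  f(-1.571429) = 6.122449
  f'(-1.571429) = -12.428571
  x_2 = -1.571429 - (6.122449)/(-12.428571) = -1.078818

x_2 = -1.078818


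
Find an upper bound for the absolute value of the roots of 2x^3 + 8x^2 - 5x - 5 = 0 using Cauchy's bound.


Cauchy's bound: all roots r satisfy |r| <= 1 + max(|a_i/a_n|) for i = 0,...,n-1
where a_n is the leading coefficient.

Coefficients: [2, 8, -5, -5]
Leading coefficient a_n = 2
Ratios |a_i/a_n|: 4, 5/2, 5/2
Maximum ratio: 4
Cauchy's bound: |r| <= 1 + 4 = 5

Upper bound = 5


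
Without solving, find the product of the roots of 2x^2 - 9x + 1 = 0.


By Vieta's formulas for ax^2 + bx + c = 0:
  Sum of roots = -b/a
  Product of roots = c/a

Here a = 2, b = -9, c = 1
Sum = -(-9)/2 = 9/2
Product = 1/2 = 1/2

Product = 1/2


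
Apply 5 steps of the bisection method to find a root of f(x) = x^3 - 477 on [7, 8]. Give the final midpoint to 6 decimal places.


f(x) = x^3 - 477
f(7) = -134 < 0
f(8) = 35 > 0

Step 1: midpoint = (7.000000 + 8.000000)/2 = 7.500000
  f(7.500000) = -55.125000
  f(mid) < 0, so root is in [7.500000, 8.000000]

Step 2: midpoint = (7.500000 + 8.000000)/2 = 7.750000
  f(7.750000) = -11.515625
  f(mid) < 0, so root is in [7.750000, 8.000000]

Step 3: midpoint = (7.750000 + 8.000000)/2 = 7.875000
  f(7.875000) = 11.373047
  f(mid) > 0, so root is in [7.750000, 7.875000]

Step 4: midpoint = (7.750000 + 7.875000)/2 = 7.812500
  f(7.812500) = -0.162842
  f(mid) < 0, so root is in [7.812500, 7.875000]

Step 5: midpoint = (7.812500 + 7.875000)/2 = 7.843750
  f(7.843750) = 5.582123
  f(mid) > 0, so root is in [7.812500, 7.843750]

midpoint = 7.843750


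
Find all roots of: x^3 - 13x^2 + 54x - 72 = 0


Let p(x) = x^3 - 13x^2 + 54x - 72. By the rational root theorem (leading coefficient 1), any rational root is an integer divisor of 72: try ±1, ±2, ... in turn.
Test x = 1: value = -30 ≠ 0.
Test x = -1: value = -140 ≠ 0.
Test x = 2: value = -8 ≠ 0.
Test x = -2: value = -240 ≠ 0.
Test x = 3: value = 0 ✓, so (x - 3) is a factor.
Synthetic division by (x - 3): bring down 1; 1(3) - 13 = -10; (-10)(3) + 54 = 24; 24(3) - 72 = 0 → quotient x^2 - 10x + 24, remainder 0.
Solve the quadratic x^2 - 10x + 24 = 0: discriminant = (-10)^2 - 4(1)(24) = 100 - 96 = 4.
sqrt(4) = 2, so x = (10 ± 2)/2: x = 6 or x = 4.
Collecting all roots found:

x = 3, x = 4, x = 6


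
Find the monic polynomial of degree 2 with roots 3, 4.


A monic polynomial with roots 3, 4 is:
p(x) = (x - 3)(x - 4)
After multiplying by (x - 3): x - 3
After multiplying by (x - 4): x^2 - 7x + 12

x^2 - 7x + 12


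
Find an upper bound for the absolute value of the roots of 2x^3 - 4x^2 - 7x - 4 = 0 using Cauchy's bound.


Cauchy's bound: all roots r satisfy |r| <= 1 + max(|a_i/a_n|) for i = 0,...,n-1
where a_n is the leading coefficient.

Coefficients: [2, -4, -7, -4]
Leading coefficient a_n = 2
Ratios |a_i/a_n|: 2, 7/2, 2
Maximum ratio: 7/2
Cauchy's bound: |r| <= 1 + 7/2 = 9/2

Upper bound = 9/2


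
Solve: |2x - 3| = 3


An absolute value equation |expr| = 3 gives two cases:
Case 1: 2x - 3 = 3
  2x = 6, so x = 3
Case 2: 2x - 3 = -3
  2x = 0, so x = 0

x = 0, x = 3


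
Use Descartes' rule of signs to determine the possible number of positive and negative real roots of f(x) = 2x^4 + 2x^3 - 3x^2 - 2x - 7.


Descartes' rule of signs:

For positive roots, count sign changes in f(x) = 2x^4 + 2x^3 - 3x^2 - 2x - 7:
Signs of coefficients: +, +, -, -, -
Number of sign changes: 1
Possible positive real roots: 1

For negative roots, examine f(-x) = 2x^4 - 2x^3 - 3x^2 + 2x - 7:
Signs of coefficients: +, -, -, +, -
Number of sign changes: 3
Possible negative real roots: 3, 1

Positive roots: 1; Negative roots: 3 or 1


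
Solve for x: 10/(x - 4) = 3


Multiply both sides by (x - 4): 10 = 3(x - 4)
Distribute: 10 = 3x - 12
3x = 10 + 12 = 22
x = 22/3

x = 22/3


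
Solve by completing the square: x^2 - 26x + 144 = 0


Start: x^2 - 26x + 144 = 0
Move constant: x^2 - 26x = -144
Half of -26 is -13, squared is 169
Add 169 to both sides: x^2 - 26x + 169 = 25
(x - 13)^2 = 25
x - 13 = ±5
x = 13 + 5 = 18 or x = 13 - 5 = 8

x = 8, x = 18


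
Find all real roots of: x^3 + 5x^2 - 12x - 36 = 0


Let p(x) = x^3 + 5x^2 - 12x - 36. By the rational root theorem (leading coefficient 1), any rational root is an integer divisor of 36: try ±1, ±2, ... in turn.
Test x = 1: value = -42 ≠ 0.
Test x = -1: value = -20 ≠ 0.
Test x = 2: value = -32 ≠ 0.
Test x = -2: value = 0 ✓, so (x + 2) is a factor.
Synthetic division by (x + 2): bring down 1; 1(-2) + 5 = 3; 3(-2) - 12 = -18; (-18)(-2) - 36 = 0 → quotient x^2 + 3x - 18, remainder 0.
Solve the quadratic x^2 + 3x - 18 = 0: discriminant = 3^2 - 4(1)(-18) = 9 + 72 = 81.
sqrt(81) = 9, so x = (-3 ± 9)/2: x = 3 or x = -6.

x = -6, x = -2, x = 3


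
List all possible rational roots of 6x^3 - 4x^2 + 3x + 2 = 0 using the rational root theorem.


Rational root theorem: possible roots are ±p/q where:
  p divides the constant term (2): p ∈ {1, 2}
  q divides the leading coefficient (6): q ∈ {1, 2, 3, 6}

All possible rational roots: -2, -1, -2/3, -1/2, -1/3, -1/6, 1/6, 1/3, 1/2, 2/3, 1, 2

-2, -1, -2/3, -1/2, -1/3, -1/6, 1/6, 1/3, 1/2, 2/3, 1, 2


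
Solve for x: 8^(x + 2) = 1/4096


Express both sides with the same base.
1/4096 = 8^(-4)
Since the bases match, equate exponents: x + 2 = -4
So x = -4 - (2) = -6

x = -6


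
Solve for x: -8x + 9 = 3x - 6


Starting with: -8x + 9 = 3x - 6
Move all x terms to left: (-8 - 3)x = -6 - 9
Simplify: -11x = -15
Divide both sides by -11: x = 15/11

x = 15/11


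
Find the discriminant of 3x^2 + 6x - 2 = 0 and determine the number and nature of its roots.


For ax^2 + bx + c = 0, discriminant D = b^2 - 4ac
Here a = 3, b = 6, c = -2
D = (6)^2 - 4(3)(-2) = 36 + 24 = 60

D = 60 > 0 but not a perfect square
The equation has 2 distinct real irrational roots.

Discriminant = 60, 2 distinct real irrational roots


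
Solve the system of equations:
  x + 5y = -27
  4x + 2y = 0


Using Cramer's rule:
Determinant D = (1)(2) - (4)(5) = 2 - 20 = -18
Dx = (-27)(2) - (0)(5) = -54 - 0 = -54
Dy = (1)(0) - (4)(-27) = 0 + 108 = 108
x = Dx/D = -54/-18 = 3
y = Dy/D = 108/-18 = -6

x = 3, y = -6


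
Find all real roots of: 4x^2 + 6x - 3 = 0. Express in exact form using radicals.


Using the quadratic formula: x = (-b ± sqrt(b^2 - 4ac)) / (2a)
Here a = 4, b = 6, c = -3
Discriminant = b^2 - 4ac = 6^2 - 4(4)(-3) = 36 + 48 = 84
Since discriminant = 84 > 0, there are two real roots.
x = (-6 ± 2*sqrt(21)) / 8
Simplifying: x = (-3 ± sqrt(21)) / 4
Numerically: x ≈ 0.3956 or x ≈ -1.8956

x = (-3 + sqrt(21)) / 4 or x = (-3 - sqrt(21)) / 4


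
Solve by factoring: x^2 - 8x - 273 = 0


We need two numbers that multiply to -273 and add to -8.
Those numbers are -21 and 13 (since (-21) * 13 = -273 and (-21) + 13 = -8).
So x^2 - 8x - 273 = (x - 21)(x + 13) = 0
Setting each factor to zero: x = 21 or x = -13

x = -13, x = 21


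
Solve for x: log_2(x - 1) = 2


Convert to exponential form: x - 1 = 2^2 = 4
x = 4 + 1 = 5
Check: log_2(5 - 1) = log_2(4) = log_2(4) = 2 ✓

x = 5


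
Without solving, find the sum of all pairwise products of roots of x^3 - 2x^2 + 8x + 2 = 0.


By Vieta's formulas for x^3 + bx^2 + cx + d = 0:
  r1 + r2 + r3 = -b/a = 2
  r1*r2 + r1*r3 + r2*r3 = c/a = 8
  r1*r2*r3 = -d/a = -2


Sum of pairwise products = 8


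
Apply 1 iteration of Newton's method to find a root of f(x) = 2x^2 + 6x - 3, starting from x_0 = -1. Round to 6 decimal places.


Newton's method: x_(n+1) = x_n - f(x_n)/f'(x_n)
f(x) = 2x^2 + 6x - 3
f'(x) = 4x + 6

Iteration 1:
  f(-1.000000) = -7.000000
  f'(-1.000000) = 2.000000
  x_1 = -1.000000 - (-7.000000)/(2.000000) = 2.500000

x_1 = 2.500000


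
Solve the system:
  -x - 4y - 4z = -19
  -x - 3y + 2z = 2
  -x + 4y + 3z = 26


Using Cramer's rule. Expand each determinant along the first row.
D  = (-1)*[(-3)*3 - 2*4] - (-4)*[(-1)*3 - 2*(-1)] + (-4)*[(-1)*4 - (-3)*(-1)]
  = (-1)*(-17) - (-4)*(-1) + (-4)*(-7) = 41
Dx = (-19)*[(-3)*3 - 2*4] - (-4)*[2*3 - 2*26] + (-4)*[2*4 - (-3)*26]
  = (-19)*(-17) - (-4)*(-46) + (-4)*(86) = -205
Dy = (-1)*[2*3 - 2*26] - (-19)*[(-1)*3 - 2*(-1)] + (-4)*[(-1)*26 - 2*(-1)]
  = (-1)*(-46) - (-19)*(-1) + (-4)*(-24) = 123
Dz = (-1)*[(-3)*26 - 2*4] - (-4)*[(-1)*26 - 2*(-1)] + (-19)*[(-1)*4 - (-3)*(-1)]
  = (-1)*(-86) - (-4)*(-24) + (-19)*(-7) = 123
x = Dx/D = -205/41 = -5, y = Dy/D = 123/41 = 3, z = Dz/D = 123/41 = 3
Check eq1: (-1)(-5) + (-4)(3) + (-4)(3) = -19 = -19 ✓
Check eq2: (-1)(-5) + (-3)(3) + (2)(3) = 2 = 2 ✓
Check eq3: (-1)(-5) + (4)(3) + (3)(3) = 26 = 26 ✓

x = -5, y = 3, z = 3


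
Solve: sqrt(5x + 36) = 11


Square both sides: 5x + 36 = 11^2 = 121
5x = 121 - 36 = 85
x = 17
Check: sqrt(5*17 + 36) = sqrt(121) = 11 ✓

x = 17


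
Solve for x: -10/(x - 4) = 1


Multiply both sides by (x - 4): -10 = 1(x - 4)
Distribute: -10 = x - 4
x = -10 + 4 = -6
x = -6

x = -6


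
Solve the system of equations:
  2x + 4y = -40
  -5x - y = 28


Using Cramer's rule:
Determinant D = (2)(-1) - (-5)(4) = -2 + 20 = 18
Dx = (-40)(-1) - (28)(4) = 40 - 112 = -72
Dy = (2)(28) - (-5)(-40) = 56 - 200 = -144
x = Dx/D = -72/18 = -4
y = Dy/D = -144/18 = -8

x = -4, y = -8


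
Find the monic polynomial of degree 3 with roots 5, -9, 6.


A monic polynomial with roots 5, -9, 6 is:
p(x) = (x - 5)(x + 9)(x - 6)
After multiplying by (x - 5): x - 5
After multiplying by (x + 9): x^2 + 4x - 45
After multiplying by (x - 6): x^3 - 2x^2 - 69x + 270

x^3 - 2x^2 - 69x + 270


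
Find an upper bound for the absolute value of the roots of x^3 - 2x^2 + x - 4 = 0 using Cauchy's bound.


Cauchy's bound: all roots r satisfy |r| <= 1 + max(|a_i/a_n|) for i = 0,...,n-1
where a_n is the leading coefficient.

Coefficients: [1, -2, 1, -4]
Leading coefficient a_n = 1
Ratios |a_i/a_n|: 2, 1, 4
Maximum ratio: 4
Cauchy's bound: |r| <= 1 + 4 = 5

Upper bound = 5


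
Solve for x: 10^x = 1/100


Express both sides with the same base.
1/100 = 10^(-2)
Since the bases match: x = -2

x = -2


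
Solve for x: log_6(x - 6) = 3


Convert to exponential form: x - 6 = 6^3 = 216
x = 216 + 6 = 222
Check: log_6(222 - 6) = log_6(216) = log_6(216) = 3 ✓

x = 222


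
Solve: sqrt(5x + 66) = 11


Square both sides: 5x + 66 = 11^2 = 121
5x = 121 - 66 = 55
x = 11
Check: sqrt(5*11 + 66) = sqrt(121) = 11 ✓

x = 11


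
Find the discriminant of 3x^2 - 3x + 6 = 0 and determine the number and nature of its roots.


For ax^2 + bx + c = 0, discriminant D = b^2 - 4ac
Here a = 3, b = -3, c = 6
D = (-3)^2 - 4(3)(6) = 9 - 72 = -63

D = -63 < 0
The equation has no real roots (2 complex conjugate roots).

Discriminant = -63, no real roots (2 complex conjugate roots)


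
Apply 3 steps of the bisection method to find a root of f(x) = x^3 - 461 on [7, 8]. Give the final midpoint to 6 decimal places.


f(x) = x^3 - 461
f(7) = -118 < 0
f(8) = 51 > 0

Step 1: midpoint = (7.000000 + 8.000000)/2 = 7.500000
  f(7.500000) = -39.125000
  f(mid) < 0, so root is in [7.500000, 8.000000]

Step 2: midpoint = (7.500000 + 8.000000)/2 = 7.750000
  f(7.750000) = 4.484375
  f(mid) > 0, so root is in [7.500000, 7.750000]

Step 3: midpoint = (7.500000 + 7.750000)/2 = 7.625000
  f(7.625000) = -17.677734
  f(mid) < 0, so root is in [7.625000, 7.750000]

midpoint = 7.625000


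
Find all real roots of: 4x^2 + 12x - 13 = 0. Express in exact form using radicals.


Using the quadratic formula: x = (-b ± sqrt(b^2 - 4ac)) / (2a)
Here a = 4, b = 12, c = -13
Discriminant = b^2 - 4ac = 12^2 - 4(4)(-13) = 144 + 208 = 352
Since discriminant = 352 > 0, there are two real roots.
x = (-12 ± 4*sqrt(22)) / 8
Simplifying: x = (-3 ± sqrt(22)) / 2
Numerically: x ≈ 0.8452 or x ≈ -3.8452

x = (-3 + sqrt(22)) / 2 or x = (-3 - sqrt(22)) / 2


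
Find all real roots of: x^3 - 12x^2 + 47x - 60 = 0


Let p(x) = x^3 - 12x^2 + 47x - 60. By the rational root theorem (leading coefficient 1), any rational root is an integer divisor of 60: try ±1, ±2, ... in turn.
Test x = 1: value = -24 ≠ 0.
Test x = -1: value = -120 ≠ 0.
Test x = 2: value = -6 ≠ 0.
Test x = -2: value = -210 ≠ 0.
Test x = 3: value = 0 ✓, so (x - 3) is a factor.
Synthetic division by (x - 3): bring down 1; 1(3) - 12 = -9; (-9)(3) + 47 = 20; 20(3) - 60 = 0 → quotient x^2 - 9x + 20, remainder 0.
Solve the quadratic x^2 - 9x + 20 = 0: discriminant = (-9)^2 - 4(1)(20) = 81 - 80 = 1.
sqrt(1) = 1, so x = (9 ± 1)/2: x = 5 or x = 4.

x = 3, x = 4, x = 5


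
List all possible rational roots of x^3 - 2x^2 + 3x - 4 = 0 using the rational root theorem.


Rational root theorem: possible roots are ±p/q where:
  p divides the constant term (-4): p ∈ {1, 2, 4}
  q divides the leading coefficient (1): q ∈ {1}

All possible rational roots: -4, -2, -1, 1, 2, 4

-4, -2, -1, 1, 2, 4


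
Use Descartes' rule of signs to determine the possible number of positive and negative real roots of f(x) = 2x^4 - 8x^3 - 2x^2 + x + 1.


Descartes' rule of signs:

For positive roots, count sign changes in f(x) = 2x^4 - 8x^3 - 2x^2 + x + 1:
Signs of coefficients: +, -, -, +, +
Number of sign changes: 2
Possible positive real roots: 2, 0

For negative roots, examine f(-x) = 2x^4 + 8x^3 - 2x^2 - x + 1:
Signs of coefficients: +, +, -, -, +
Number of sign changes: 2
Possible negative real roots: 2, 0

Positive roots: 2 or 0; Negative roots: 2 or 0


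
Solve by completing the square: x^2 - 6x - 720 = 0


Start: x^2 - 6x - 720 = 0
Move constant: x^2 - 6x = 720
Half of -6 is -3, squared is 9
Add 9 to both sides: x^2 - 6x + 9 = 729
(x - 3)^2 = 729
x - 3 = ±27
x = 3 + 27 = 30 or x = 3 - 27 = -24

x = -24, x = 30


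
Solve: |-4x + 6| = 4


An absolute value equation |expr| = 4 gives two cases:
Case 1: -4x + 6 = 4
  -4x = -2, so x = 1/2
Case 2: -4x + 6 = -4
  -4x = -10, so x = 5/2

x = 1/2, x = 5/2


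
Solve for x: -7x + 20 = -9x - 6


Starting with: -7x + 20 = -9x - 6
Move all x terms to left: (-7 + 9)x = -6 - 20
Simplify: 2x = -26
Divide both sides by 2: x = -13

x = -13


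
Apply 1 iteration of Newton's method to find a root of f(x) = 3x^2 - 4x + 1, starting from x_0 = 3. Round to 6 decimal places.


Newton's method: x_(n+1) = x_n - f(x_n)/f'(x_n)
f(x) = 3x^2 - 4x + 1
f'(x) = 6x - 4

Iteration 1:
  f(3.000000) = 16.000000
  f'(3.000000) = 14.000000
  x_1 = 3.000000 - (16.000000)/(14.000000) = 1.857143

x_1 = 1.857143


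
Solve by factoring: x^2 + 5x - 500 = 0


We need two numbers that multiply to -500 and add to 5.
Those numbers are -20 and 25 (since (-20) * 25 = -500 and (-20) + 25 = 5).
So x^2 + 5x - 500 = (x - 20)(x + 25) = 0
Setting each factor to zero: x = 20 or x = -25

x = -25, x = 20


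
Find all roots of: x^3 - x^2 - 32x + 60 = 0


Let p(x) = x^3 - x^2 - 32x + 60. By the rational root theorem (leading coefficient 1), any rational root is an integer divisor of 60: try ±1, ±2, ... in turn.
Test x = 1: value = 28 ≠ 0.
Test x = -1: value = 90 ≠ 0.
Test x = 2: value = 0 ✓, so (x - 2) is a factor.
Synthetic division by (x - 2): bring down 1; 1(2) - 1 = 1; 1(2) - 32 = -30; (-30)(2) + 60 = 0 → quotient x^2 + x - 30, remainder 0.
Solve the quadratic x^2 + x - 30 = 0: discriminant = 1^2 - 4(1)(-30) = 1 + 120 = 121.
sqrt(121) = 11, so x = (-1 ± 11)/2: x = 5 or x = -6.
Collecting all roots found:

x = -6, x = 2, x = 5


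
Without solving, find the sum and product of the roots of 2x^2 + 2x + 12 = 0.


By Vieta's formulas for ax^2 + bx + c = 0:
  Sum of roots = -b/a
  Product of roots = c/a

Here a = 2, b = 2, c = 12
Sum = -(2)/2 = -1
Product = 12/2 = 6

Sum = -1, Product = 6


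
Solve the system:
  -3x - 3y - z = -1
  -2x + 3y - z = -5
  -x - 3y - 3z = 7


Using Cramer's rule. Expand each determinant along the first row.
D  = (-3)*[3*(-3) - (-1)*(-3)] - (-3)*[(-2)*(-3) - (-1)*(-1)] + (-1)*[(-2)*(-3) - 3*(-1)]
  = (-3)*(-12) - (-3)*(5) + (-1)*(9) = 42
Dx = (-1)*[3*(-3) - (-1)*(-3)] - (-3)*[(-5)*(-3) - (-1)*7] + (-1)*[(-5)*(-3) - 3*7]
  = (-1)*(-12) - (-3)*(22) + (-1)*(-6) = 84
Dy = (-3)*[(-5)*(-3) - (-1)*7] - (-1)*[(-2)*(-3) - (-1)*(-1)] + (-1)*[(-2)*7 - (-5)*(-1)]
  = (-3)*(22) - (-1)*(5) + (-1)*(-19) = -42
Dz = (-3)*[3*7 - (-5)*(-3)] - (-3)*[(-2)*7 - (-5)*(-1)] + (-1)*[(-2)*(-3) - 3*(-1)]
  = (-3)*(6) - (-3)*(-19) + (-1)*(9) = -84
x = Dx/D = 84/42 = 2, y = Dy/D = -42/42 = -1, z = Dz/D = -84/42 = -2
Check eq1: (-3)(2) + (-3)(-1) + (-1)(-2) = -1 = -1 ✓
Check eq2: (-2)(2) + (3)(-1) + (-1)(-2) = -5 = -5 ✓
Check eq3: (-1)(2) + (-3)(-1) + (-3)(-2) = 7 = 7 ✓

x = 2, y = -1, z = -2


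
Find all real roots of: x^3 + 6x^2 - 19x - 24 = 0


Let p(x) = x^3 + 6x^2 - 19x - 24. By the rational root theorem (leading coefficient 1), any rational root is an integer divisor of 24: try ±1, ±2, ... in turn.
Test x = 1: value = -36 ≠ 0.
Test x = -1: value = 0 ✓, so (x + 1) is a factor.
Synthetic division by (x + 1): bring down 1; 1(-1) + 6 = 5; 5(-1) - 19 = -24; (-24)(-1) - 24 = 0 → quotient x^2 + 5x - 24, remainder 0.
Solve the quadratic x^2 + 5x - 24 = 0: discriminant = 5^2 - 4(1)(-24) = 25 + 96 = 121.
sqrt(121) = 11, so x = (-5 ± 11)/2: x = 3 or x = -8.

x = -8, x = -1, x = 3


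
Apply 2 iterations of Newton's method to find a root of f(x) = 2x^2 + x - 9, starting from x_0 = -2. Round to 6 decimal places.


Newton's method: x_(n+1) = x_n - f(x_n)/f'(x_n)
f(x) = 2x^2 + x - 9
f'(x) = 4x + 1

Iteration 1:
  f(-2.000000) = -3.000000
  f'(-2.000000) = -7.000000
  x_1 = -2.000000 - (-3.000000)/(-7.000000) = -2.428571

Iteration 2:
  f(-2.428571) = 0.367347
  f'(-2.428571) = -8.714286
  x_2 = -2.428571 - (0.367347)/(-8.714286) = -2.386417

x_2 = -2.386417


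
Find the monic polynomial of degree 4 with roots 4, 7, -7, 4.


A monic polynomial with roots 4, 7, -7, 4 is:
p(x) = (x - 4)(x - 7)(x + 7)(x - 4)
After multiplying by (x - 4): x - 4
After multiplying by (x - 7): x^2 - 11x + 28
After multiplying by (x + 7): x^3 - 4x^2 - 49x + 196
After multiplying by (x - 4): x^4 - 8x^3 - 33x^2 + 392x - 784

x^4 - 8x^3 - 33x^2 + 392x - 784


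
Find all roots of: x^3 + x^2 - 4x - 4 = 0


Let p(x) = x^3 + x^2 - 4x - 4. By the rational root theorem (leading coefficient 1), any rational root is an integer divisor of 4: try ±1, ±2, ... in turn.
Test x = 1: value = -6 ≠ 0.
Test x = -1: value = 0 ✓, so (x + 1) is a factor.
Synthetic division by (x + 1): bring down 1; 1(-1) + 1 = 0; 0(-1) - 4 = -4; (-4)(-1) - 4 = 0 → quotient x^2 - 4, remainder 0.
Solve the quadratic x^2 - 4 = 0: discriminant = 0^2 - 4(1)(-4) = 0 + 16 = 16.
sqrt(16) = 4, so x = (0 ± 4)/2: x = 2 or x = -2.
Collecting all roots found:

x = -2, x = -1, x = 2


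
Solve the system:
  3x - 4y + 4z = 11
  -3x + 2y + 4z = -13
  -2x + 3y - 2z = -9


Using Cramer's rule. Expand each determinant along the first row.
D  = 3*[2*(-2) - 4*3] - (-4)*[(-3)*(-2) - 4*(-2)] + 4*[(-3)*3 - 2*(-2)]
  = 3*(-16) - (-4)*(14) + 4*(-5) = -12
Dx = 11*[2*(-2) - 4*3] - (-4)*[(-13)*(-2) - 4*(-9)] + 4*[(-13)*3 - 2*(-9)]
  = 11*(-16) - (-4)*(62) + 4*(-21) = -12
Dy = 3*[(-13)*(-2) - 4*(-9)] - 11*[(-3)*(-2) - 4*(-2)] + 4*[(-3)*(-9) - (-13)*(-2)]
  = 3*(62) - 11*(14) + 4*(1) = 36
Dz = 3*[2*(-9) - (-13)*3] - (-4)*[(-3)*(-9) - (-13)*(-2)] + 11*[(-3)*3 - 2*(-2)]
  = 3*(21) - (-4)*(1) + 11*(-5) = 12
x = Dx/D = -12/-12 = 1, y = Dy/D = 36/-12 = -3, z = Dz/D = 12/-12 = -1
Check eq1: (3)(1) + (-4)(-3) + (4)(-1) = 11 = 11 ✓
Check eq2: (-3)(1) + (2)(-3) + (4)(-1) = -13 = -13 ✓
Check eq3: (-2)(1) + (3)(-3) + (-2)(-1) = -9 = -9 ✓

x = 1, y = -3, z = -1


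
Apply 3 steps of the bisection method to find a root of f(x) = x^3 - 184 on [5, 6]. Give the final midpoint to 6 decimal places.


f(x) = x^3 - 184
f(5) = -59 < 0
f(6) = 32 > 0

Step 1: midpoint = (5.000000 + 6.000000)/2 = 5.500000
  f(5.500000) = -17.625000
  f(mid) < 0, so root is in [5.500000, 6.000000]

Step 2: midpoint = (5.500000 + 6.000000)/2 = 5.750000
  f(5.750000) = 6.109375
  f(mid) > 0, so root is in [5.500000, 5.750000]

Step 3: midpoint = (5.500000 + 5.750000)/2 = 5.625000
  f(5.625000) = -6.021484
  f(mid) < 0, so root is in [5.625000, 5.750000]

midpoint = 5.625000
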